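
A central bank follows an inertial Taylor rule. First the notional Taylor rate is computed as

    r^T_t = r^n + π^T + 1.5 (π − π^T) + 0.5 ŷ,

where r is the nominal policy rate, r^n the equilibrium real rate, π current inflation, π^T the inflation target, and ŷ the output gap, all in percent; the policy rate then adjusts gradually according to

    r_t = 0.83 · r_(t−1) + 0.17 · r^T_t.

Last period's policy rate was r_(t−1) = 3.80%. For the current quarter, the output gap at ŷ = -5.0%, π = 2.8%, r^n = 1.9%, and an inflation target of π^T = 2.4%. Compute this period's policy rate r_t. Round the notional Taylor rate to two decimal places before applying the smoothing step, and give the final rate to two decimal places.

r^T_t = 1.9 + 2.4 + 1.5 × (2.8 − 2.4) + 0.5 × (-5.0)
   = 1.9 + 2.4 + 0.6 − 2.5 = 2.40
r_t = 0.83 × 3.80 + 0.17 × 2.40 = 3.154 + 0.408 = 3.56

3.56%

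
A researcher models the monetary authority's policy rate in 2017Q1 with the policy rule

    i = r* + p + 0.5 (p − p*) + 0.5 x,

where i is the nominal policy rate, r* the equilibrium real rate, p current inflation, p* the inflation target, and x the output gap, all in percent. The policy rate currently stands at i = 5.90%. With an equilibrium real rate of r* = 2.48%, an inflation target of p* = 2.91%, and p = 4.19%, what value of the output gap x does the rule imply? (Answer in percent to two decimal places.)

0.5 x = 5.90 − 2.48 − 4.19 − 0.5 × (4.19 − 2.91) = -1.41
x = -1.41 / 0.5 = -2.82

-2.82%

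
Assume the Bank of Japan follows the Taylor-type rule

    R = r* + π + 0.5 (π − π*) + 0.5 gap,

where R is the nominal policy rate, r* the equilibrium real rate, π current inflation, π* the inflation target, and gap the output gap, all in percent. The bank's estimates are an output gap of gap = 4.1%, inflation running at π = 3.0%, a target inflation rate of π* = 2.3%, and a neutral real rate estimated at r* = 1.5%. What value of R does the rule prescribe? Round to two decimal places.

6.90%

R = 1.5 + 3.0 + 0.5 × (3.0 − 2.3) + 0.5 × 4.1
   = 1.5 + 3 + 0.35 + 2.05 = 6.90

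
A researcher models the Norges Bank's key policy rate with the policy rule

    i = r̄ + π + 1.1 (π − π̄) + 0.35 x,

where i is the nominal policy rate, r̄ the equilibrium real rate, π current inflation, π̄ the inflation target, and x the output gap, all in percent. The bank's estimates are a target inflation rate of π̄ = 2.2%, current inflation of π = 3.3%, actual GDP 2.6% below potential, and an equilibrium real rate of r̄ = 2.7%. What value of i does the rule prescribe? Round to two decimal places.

Output 2.6% below potential → x = -2.6.
i = 2.7 + 3.3 + 1.1 × (3.3 − 2.2) + 0.35 × (-2.6)
   = 2.7 + 3.3 + 1.21 − 0.91 = 6.30

6.30%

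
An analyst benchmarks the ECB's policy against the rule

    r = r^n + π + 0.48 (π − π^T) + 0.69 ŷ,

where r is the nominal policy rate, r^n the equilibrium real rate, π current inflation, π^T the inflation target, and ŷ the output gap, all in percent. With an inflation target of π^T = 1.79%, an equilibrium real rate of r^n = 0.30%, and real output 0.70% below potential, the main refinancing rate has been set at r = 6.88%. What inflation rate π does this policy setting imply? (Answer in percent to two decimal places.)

5.35%

Output 0.70% below potential → ŷ = -0.70.
Collecting π: r = r^n + (1 + 0.48) π − 0.48 π^T + 0.69 ŷ
1.48 π = 6.88 − 0.30 + 0.48 × 1.79 − 0.69 × (-0.70) = 7.9222
π = 7.9222 / 1.48 = 5.35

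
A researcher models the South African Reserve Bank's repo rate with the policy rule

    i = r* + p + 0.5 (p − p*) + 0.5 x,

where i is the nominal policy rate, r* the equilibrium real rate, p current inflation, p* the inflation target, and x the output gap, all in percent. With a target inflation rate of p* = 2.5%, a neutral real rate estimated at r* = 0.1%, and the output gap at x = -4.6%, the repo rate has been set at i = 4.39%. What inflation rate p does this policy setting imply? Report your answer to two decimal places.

5.23%

Collecting p: i = r* + (1 + 0.5) p − 0.5 p* + 0.5 x
1.5 p = 4.39 − 0.1 + 0.5 × 2.5 − 0.5 × (-4.6) = 7.84
p = 7.84 / 1.5 = 5.23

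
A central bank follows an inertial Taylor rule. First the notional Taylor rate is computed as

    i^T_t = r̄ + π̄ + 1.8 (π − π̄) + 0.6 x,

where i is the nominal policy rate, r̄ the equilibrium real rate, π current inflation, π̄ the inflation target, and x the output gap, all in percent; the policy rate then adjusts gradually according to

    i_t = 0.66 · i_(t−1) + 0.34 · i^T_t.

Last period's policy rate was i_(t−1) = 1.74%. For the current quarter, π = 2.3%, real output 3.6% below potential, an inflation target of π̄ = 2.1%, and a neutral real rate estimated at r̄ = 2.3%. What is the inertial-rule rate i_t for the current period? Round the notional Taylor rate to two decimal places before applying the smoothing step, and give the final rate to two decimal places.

Output 3.6% below potential → x = -3.6.
i^T_t = 2.3 + 2.1 + 1.8 × (2.3 − 2.1) + 0.6 × (-3.6)
   = 2.3 + 2.1 + 0.36 − 2.16 = 2.60
i_t = 0.66 × 1.74 + 0.34 × 2.60 = 1.1484 + 0.884 = 2.03

2.03%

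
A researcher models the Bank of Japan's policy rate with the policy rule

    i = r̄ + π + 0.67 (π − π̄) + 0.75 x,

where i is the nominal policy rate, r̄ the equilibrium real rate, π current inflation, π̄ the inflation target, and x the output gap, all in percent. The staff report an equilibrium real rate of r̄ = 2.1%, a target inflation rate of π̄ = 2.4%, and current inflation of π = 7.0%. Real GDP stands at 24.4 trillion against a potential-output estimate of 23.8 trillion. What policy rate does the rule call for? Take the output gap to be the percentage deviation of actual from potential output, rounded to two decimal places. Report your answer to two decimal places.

14.07%

Output gap = 100 × (24.4 − 23.8) / 23.8 = 2.52%.
i = 2.10 + 7.00 + 0.67 × (7.00 − 2.40) + 0.75 × 2.52
   = 2.10 + 7 + 3.082 + 1.89 = 14.07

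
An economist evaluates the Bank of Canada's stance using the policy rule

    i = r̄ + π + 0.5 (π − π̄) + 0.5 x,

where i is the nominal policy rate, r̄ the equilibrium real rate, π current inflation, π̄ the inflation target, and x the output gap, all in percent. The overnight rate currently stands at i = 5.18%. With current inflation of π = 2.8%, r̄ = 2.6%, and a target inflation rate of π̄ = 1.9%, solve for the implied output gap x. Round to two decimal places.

-1.34%

0.5 x = 5.18 − 2.6 − 2.8 − 0.5 × (2.8 − 1.9) = -0.67
x = -0.67 / 0.5 = -1.34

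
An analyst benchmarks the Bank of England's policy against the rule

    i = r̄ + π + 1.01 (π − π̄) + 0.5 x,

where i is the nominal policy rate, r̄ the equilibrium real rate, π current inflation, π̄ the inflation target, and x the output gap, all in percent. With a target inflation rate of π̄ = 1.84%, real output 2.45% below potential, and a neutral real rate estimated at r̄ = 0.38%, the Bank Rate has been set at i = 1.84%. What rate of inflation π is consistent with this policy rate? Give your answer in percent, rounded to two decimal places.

Output 2.45% below potential → x = -2.45.
Collecting π: i = r̄ + (1 + 1.01) π − 1.01 π̄ + 0.5 x
2.01 π = 1.84 − 0.38 + 1.01 × 1.84 − 0.5 × (-2.45) = 4.5434
π = 4.5434 / 2.01 = 2.26

2.26%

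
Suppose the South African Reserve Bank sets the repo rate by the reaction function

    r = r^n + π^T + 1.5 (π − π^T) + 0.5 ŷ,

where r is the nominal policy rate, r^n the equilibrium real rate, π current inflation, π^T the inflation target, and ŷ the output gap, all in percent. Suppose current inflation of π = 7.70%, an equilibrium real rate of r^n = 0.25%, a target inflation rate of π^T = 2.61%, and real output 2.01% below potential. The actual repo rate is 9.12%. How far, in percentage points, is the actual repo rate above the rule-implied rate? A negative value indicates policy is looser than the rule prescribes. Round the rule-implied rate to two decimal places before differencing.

Output 2.01% below potential → ŷ = -2.01.
r = 0.25 + 2.61 + 1.5 × (7.70 − 2.61) + 0.5 × (-2.01)
   = 0.25 + 2.61 + 7.635 − 1.005 = 9.49
Deviation = 9.12 − 9.49 = -0.37 pp.

-0.37 pp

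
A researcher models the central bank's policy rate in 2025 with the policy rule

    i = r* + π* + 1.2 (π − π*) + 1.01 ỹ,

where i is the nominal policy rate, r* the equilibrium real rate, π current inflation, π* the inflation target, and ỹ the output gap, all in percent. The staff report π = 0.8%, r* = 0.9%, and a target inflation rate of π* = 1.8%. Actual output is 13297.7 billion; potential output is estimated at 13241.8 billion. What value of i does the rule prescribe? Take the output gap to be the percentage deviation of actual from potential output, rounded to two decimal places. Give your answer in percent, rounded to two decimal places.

1.92%

Output gap = 100 × (13297.7 − 13241.8) / 13241.8 = 0.42%.
i = 0.90 + 1.80 + 1.2 × (0.80 − 1.80) + 1.01 × 0.42
   = 0.90 + 1.8 − 1.2 + 0.4242 = 1.92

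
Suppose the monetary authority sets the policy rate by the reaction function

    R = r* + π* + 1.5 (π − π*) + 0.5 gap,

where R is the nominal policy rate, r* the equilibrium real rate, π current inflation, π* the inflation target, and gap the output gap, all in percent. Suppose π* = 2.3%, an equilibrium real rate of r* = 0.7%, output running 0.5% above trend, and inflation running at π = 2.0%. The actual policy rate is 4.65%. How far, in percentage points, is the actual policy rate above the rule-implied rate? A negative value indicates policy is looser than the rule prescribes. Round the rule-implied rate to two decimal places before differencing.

Output 0.5% above potential → gap = 0.5.
R = 0.7 + 2.3 + 1.5 × (2.0 − 2.3) + 0.5 × 0.5
   = 0.7 + 2.3 − 0.45 + 0.25 = 2.80
Deviation = 4.65 − 2.80 = 1.85 pp.

1.85 pp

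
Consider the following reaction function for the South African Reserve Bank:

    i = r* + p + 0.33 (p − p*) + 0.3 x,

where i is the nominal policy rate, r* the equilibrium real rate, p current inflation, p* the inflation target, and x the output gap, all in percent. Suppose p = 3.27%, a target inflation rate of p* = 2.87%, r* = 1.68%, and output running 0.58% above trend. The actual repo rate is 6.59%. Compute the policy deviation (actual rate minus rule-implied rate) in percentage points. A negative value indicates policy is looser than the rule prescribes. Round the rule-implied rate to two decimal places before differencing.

1.33 pp

Output 0.58% above potential → x = 0.58.
i = 1.68 + 3.27 + 0.33 × (3.27 − 2.87) + 0.3 × 0.58
   = 1.68 + 3.27 + 0.132 + 0.174 = 5.26
Deviation = 6.59 − 5.26 = 1.33 pp.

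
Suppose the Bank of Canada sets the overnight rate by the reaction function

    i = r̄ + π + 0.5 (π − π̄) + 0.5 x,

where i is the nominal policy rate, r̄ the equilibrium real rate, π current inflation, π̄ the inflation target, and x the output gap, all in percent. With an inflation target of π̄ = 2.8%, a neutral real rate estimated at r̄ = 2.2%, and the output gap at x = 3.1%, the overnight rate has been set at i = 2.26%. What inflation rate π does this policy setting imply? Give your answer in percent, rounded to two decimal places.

-0.06%

Collecting π: i = r̄ + (1 + 0.5) π − 0.5 π̄ + 0.5 x
1.5 π = 2.26 − 2.2 + 0.5 × 2.8 − 0.5 × 3.1 = -0.09
π = -0.09 / 1.5 = -0.06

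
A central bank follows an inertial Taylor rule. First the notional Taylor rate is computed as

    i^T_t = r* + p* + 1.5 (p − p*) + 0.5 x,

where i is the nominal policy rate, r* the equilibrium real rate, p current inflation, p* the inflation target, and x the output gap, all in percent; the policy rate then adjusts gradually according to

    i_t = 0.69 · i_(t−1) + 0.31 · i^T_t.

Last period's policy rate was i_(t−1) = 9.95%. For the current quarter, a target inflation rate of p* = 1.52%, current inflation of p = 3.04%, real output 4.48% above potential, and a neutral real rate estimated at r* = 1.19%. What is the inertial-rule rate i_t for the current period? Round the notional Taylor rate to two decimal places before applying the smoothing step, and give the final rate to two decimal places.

Output 4.48% above potential → x = 4.48.
i^T_t = 1.19 + 1.52 + 1.5 × (3.04 − 1.52) + 0.5 × 4.48
   = 1.19 + 1.52 + 2.28 + 2.24 = 7.23
i_t = 0.69 × 9.95 + 0.31 × 7.23 = 6.8655 + 2.2413 = 9.11

9.11%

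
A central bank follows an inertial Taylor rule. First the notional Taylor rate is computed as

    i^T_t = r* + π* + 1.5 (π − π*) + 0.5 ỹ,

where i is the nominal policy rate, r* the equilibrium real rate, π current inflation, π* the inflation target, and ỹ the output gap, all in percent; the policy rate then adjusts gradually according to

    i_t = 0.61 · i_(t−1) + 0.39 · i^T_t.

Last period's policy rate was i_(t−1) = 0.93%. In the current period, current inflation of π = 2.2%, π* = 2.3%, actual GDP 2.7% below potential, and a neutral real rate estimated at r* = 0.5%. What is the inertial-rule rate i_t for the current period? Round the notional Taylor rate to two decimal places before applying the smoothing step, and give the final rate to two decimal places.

Output 2.7% below potential → ỹ = -2.7.
i^T_t = 0.5 + 2.3 + 1.5 × (2.2 − 2.3) + 0.5 × (-2.7)
   = 0.5 + 2.3 − 0.15 − 1.35 = 1.30
i_t = 0.61 × 0.93 + 0.39 × 1.30 = 0.5673 + 0.507 = 1.07

1.07%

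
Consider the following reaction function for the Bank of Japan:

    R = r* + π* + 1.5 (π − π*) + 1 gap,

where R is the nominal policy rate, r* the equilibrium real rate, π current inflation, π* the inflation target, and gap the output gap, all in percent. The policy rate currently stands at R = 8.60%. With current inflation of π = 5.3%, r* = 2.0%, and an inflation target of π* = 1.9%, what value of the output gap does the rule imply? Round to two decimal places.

-0.40%

1 gap = 8.60 − 2.0 − 1.9 − 1.5 × (5.3 − 1.9) = -0.4
gap = -0.4 / 1 = -0.40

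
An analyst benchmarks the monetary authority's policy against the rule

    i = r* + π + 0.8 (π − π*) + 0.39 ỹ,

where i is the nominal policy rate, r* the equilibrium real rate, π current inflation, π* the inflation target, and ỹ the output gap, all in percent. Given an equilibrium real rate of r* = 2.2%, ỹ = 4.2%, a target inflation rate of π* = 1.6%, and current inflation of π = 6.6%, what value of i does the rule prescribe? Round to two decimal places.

14.44%

i = 2.2 + 6.6 + 0.8 × (6.6 − 1.6) + 0.39 × 4.2
   = 2.2 + 6.6 + 4 + 1.638 = 14.44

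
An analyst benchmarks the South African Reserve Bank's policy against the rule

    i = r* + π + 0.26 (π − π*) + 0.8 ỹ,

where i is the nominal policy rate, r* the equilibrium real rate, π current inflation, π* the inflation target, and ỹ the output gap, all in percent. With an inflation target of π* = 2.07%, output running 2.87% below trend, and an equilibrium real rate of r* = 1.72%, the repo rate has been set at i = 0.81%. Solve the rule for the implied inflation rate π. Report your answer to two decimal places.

Output 2.87% below potential → ỹ = -2.87.
Collecting π: i = r* + (1 + 0.26) π − 0.26 π* + 0.8 ỹ
1.26 π = 0.81 − 1.72 + 0.26 × 2.07 − 0.8 × (-2.87) = 1.9242
π = 1.9242 / 1.26 = 1.53

1.53%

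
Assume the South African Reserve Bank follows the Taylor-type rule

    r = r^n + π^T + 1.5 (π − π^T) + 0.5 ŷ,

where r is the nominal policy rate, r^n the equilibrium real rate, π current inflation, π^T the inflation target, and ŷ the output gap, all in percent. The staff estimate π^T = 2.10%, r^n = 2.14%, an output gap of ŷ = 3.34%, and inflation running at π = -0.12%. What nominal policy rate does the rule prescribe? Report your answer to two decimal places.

r = 2.14 + 2.10 + 1.5 × (-0.12 − 2.10) + 0.5 × 3.34
   = 2.14 + 2.1 − 3.33 + 1.67 = 2.58

2.58%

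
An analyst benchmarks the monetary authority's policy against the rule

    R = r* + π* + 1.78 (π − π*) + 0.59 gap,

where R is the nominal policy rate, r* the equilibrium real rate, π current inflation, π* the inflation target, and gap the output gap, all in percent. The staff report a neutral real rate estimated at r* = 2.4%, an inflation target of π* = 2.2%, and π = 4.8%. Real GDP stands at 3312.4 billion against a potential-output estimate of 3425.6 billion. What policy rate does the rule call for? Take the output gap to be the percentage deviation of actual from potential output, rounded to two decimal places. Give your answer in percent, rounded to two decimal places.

7.28%

Output gap = 100 × (3312.4 − 3425.6) / 3425.6 = -3.30%.
R = 2.40 + 2.20 + 1.78 × (4.80 − 2.20) + 0.59 × (-3.30)
   = 2.40 + 2.2 + 4.628 − 1.947 = 7.28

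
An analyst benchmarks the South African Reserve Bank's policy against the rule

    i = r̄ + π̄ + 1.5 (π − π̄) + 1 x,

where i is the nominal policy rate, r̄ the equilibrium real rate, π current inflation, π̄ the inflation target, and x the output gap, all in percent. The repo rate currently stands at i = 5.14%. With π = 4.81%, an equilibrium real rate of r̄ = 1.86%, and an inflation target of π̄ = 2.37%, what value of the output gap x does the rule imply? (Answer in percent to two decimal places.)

1 x = 5.14 − 1.86 − 2.37 − 1.5 × (4.81 − 2.37) = -2.75
x = -2.75 / 1 = -2.75

-2.75%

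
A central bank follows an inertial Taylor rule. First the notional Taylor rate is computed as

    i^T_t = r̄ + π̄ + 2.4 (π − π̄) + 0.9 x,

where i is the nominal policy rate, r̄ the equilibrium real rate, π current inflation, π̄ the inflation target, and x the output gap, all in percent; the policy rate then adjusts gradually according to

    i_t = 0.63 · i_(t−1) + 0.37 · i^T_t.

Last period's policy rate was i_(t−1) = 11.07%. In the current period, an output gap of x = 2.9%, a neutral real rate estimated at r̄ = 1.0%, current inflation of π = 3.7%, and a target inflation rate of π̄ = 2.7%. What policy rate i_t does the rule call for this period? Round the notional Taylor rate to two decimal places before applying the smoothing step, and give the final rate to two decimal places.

10.20%

i^T_t = 1.0 + 2.7 + 2.4 × (3.7 − 2.7) + 0.9 × 2.9
   = 1.0 + 2.7 + 2.4 + 2.61 = 8.71
i_t = 0.63 × 11.07 + 0.37 × 8.71 = 6.9741 + 3.2227 = 10.20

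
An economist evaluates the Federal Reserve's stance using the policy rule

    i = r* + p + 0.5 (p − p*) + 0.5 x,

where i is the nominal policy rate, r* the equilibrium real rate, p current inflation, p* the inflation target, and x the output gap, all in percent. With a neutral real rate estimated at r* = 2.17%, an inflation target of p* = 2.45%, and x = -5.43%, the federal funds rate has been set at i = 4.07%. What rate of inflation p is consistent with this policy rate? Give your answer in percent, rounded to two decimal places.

3.89%

Collecting p: i = r* + (1 + 0.5) p − 0.5 p* + 0.5 x
1.5 p = 4.07 − 2.17 + 0.5 × 2.45 − 0.5 × (-5.43) = 5.84
p = 5.84 / 1.5 = 3.89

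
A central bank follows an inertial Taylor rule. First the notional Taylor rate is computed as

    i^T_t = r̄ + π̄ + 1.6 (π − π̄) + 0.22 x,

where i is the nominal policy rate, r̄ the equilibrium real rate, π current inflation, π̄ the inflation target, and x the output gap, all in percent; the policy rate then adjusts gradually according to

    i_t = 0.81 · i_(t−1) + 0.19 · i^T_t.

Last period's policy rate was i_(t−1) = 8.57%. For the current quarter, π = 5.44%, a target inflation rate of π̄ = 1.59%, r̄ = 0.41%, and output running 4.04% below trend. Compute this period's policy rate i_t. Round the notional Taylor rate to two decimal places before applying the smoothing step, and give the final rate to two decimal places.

Output 4.04% below potential → x = -4.04.
i^T_t = 0.41 + 1.59 + 1.6 × (5.44 − 1.59) + 0.22 × (-4.04)
   = 0.41 + 1.59 + 6.16 − 0.8888 = 7.27
i_t = 0.81 × 8.57 + 0.19 × 7.27 = 6.9417 + 1.3813 = 8.32

8.32%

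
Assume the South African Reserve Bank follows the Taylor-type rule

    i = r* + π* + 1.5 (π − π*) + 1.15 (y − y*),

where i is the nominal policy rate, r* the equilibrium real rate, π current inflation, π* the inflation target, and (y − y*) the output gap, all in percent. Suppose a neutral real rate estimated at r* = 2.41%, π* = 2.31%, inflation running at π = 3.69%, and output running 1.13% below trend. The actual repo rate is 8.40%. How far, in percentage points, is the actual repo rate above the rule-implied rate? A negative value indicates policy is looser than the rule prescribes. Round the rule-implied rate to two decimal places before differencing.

Output 1.13% below potential → (y − y*) = -1.13.
i = 2.41 + 2.31 + 1.5 × (3.69 − 2.31) + 1.15 × (-1.13)
   = 2.41 + 2.31 + 2.07 − 1.2995 = 5.49
Deviation = 8.40 − 5.49 = 2.91 pp.

2.91 pp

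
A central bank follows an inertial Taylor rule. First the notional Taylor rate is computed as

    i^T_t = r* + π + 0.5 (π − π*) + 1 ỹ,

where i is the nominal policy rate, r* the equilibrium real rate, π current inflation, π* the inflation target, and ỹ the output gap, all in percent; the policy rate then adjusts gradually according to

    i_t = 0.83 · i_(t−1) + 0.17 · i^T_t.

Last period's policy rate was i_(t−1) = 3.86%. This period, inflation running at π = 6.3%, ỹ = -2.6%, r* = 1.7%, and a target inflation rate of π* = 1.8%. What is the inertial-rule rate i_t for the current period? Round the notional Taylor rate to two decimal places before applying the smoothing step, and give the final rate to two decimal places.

i^T_t = 1.7 + 6.3 + 0.5 × (6.3 − 1.8) + 1 × (-2.6)
   = 1.7 + 6.3 + 2.25 − 2.6 = 7.65
i_t = 0.83 × 3.86 + 0.17 × 7.65 = 3.2038 + 1.3005 = 4.50

4.50%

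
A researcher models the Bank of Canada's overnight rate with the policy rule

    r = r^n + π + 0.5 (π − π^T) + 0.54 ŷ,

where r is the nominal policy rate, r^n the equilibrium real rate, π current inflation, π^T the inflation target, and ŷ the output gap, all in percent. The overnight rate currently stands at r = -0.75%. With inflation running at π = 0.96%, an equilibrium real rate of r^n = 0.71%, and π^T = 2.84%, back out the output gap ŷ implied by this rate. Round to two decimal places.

0.54 ŷ = -0.75 − 0.71 − 0.96 − 0.5 × (0.96 − 2.84) = -1.48
ŷ = -1.48 / 0.54 = -2.74

-2.74%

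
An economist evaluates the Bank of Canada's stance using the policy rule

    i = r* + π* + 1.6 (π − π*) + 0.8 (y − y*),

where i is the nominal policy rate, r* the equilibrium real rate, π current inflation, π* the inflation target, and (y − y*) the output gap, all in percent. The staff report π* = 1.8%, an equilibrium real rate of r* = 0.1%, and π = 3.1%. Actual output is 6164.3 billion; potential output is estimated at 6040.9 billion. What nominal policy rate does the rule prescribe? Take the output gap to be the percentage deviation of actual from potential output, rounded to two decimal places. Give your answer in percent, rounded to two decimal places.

Output gap = 100 × (6164.3 − 6040.9) / 6040.9 = 2.04%.
i = 0.10 + 1.80 + 1.6 × (3.10 − 1.80) + 0.8 × 2.04
   = 0.10 + 1.8 + 2.08 + 1.632 = 5.61

5.61%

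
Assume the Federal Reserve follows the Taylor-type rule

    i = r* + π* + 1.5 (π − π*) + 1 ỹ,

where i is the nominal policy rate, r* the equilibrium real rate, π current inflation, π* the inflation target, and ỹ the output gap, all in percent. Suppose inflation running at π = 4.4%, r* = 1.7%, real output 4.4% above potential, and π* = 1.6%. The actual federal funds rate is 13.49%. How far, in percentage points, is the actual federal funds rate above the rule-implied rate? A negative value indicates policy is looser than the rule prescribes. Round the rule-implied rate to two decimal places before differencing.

Output 4.4% above potential → ỹ = 4.4.
i = 1.7 + 1.6 + 1.5 × (4.4 − 1.6) + 1 × 4.4
   = 1.7 + 1.6 + 4.2 + 4.4 = 11.90
Deviation = 13.49 − 11.90 = 1.59 pp.

1.59 pp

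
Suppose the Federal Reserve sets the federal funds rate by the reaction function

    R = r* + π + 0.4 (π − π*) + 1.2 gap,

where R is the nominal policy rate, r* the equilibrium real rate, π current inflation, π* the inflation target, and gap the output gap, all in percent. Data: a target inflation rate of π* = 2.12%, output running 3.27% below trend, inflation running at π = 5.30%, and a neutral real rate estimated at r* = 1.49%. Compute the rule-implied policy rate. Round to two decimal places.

Output 3.27% below potential → gap = -3.27.
R = 1.49 + 5.30 + 0.4 × (5.30 − 2.12) + 1.2 × (-3.27)
   = 1.49 + 5.3 + 1.272 − 3.924 = 4.14

4.14%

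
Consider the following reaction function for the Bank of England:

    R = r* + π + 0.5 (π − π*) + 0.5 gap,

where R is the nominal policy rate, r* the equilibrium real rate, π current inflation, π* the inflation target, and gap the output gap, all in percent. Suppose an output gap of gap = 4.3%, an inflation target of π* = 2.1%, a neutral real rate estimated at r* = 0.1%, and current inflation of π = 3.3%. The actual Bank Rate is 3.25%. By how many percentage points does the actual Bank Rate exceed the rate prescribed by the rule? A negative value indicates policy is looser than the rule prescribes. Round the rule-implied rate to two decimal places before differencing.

R = 0.1 + 3.3 + 0.5 × (3.3 − 2.1) + 0.5 × 4.3
   = 0.1 + 3.3 + 0.6 + 2.15 = 6.15
Deviation = 3.25 − 6.15 = -2.90 pp.

-2.90 pp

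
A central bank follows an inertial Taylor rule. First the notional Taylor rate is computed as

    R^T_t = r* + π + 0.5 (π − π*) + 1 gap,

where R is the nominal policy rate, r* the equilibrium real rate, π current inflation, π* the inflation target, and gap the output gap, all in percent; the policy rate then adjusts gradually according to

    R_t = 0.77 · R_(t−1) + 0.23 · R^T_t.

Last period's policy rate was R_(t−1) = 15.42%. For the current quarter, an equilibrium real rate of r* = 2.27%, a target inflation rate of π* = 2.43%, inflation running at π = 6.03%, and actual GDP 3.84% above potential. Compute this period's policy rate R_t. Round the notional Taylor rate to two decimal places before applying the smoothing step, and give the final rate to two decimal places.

15.08%

Output 3.84% above potential → gap = 3.84.
R^T_t = 2.27 + 6.03 + 0.5 × (6.03 − 2.43) + 1 × 3.84
   = 2.27 + 6.03 + 1.8 + 3.84 = 13.94
R_t = 0.77 × 15.42 + 0.23 × 13.94 = 11.8734 + 3.2062 = 15.08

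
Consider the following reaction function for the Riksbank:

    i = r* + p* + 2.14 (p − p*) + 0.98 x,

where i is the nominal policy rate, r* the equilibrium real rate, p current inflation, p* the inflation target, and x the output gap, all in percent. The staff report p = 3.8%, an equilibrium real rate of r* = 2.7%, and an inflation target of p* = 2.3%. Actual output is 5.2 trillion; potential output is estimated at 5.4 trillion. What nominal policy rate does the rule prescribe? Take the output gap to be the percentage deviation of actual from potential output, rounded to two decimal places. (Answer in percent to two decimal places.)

4.58%

Output gap = 100 × (5.2 − 5.4) / 5.4 = -3.70%.
i = 2.70 + 2.30 + 2.14 × (3.80 − 2.30) + 0.98 × (-3.70)
   = 2.70 + 2.3 + 3.21 − 3.626 = 4.58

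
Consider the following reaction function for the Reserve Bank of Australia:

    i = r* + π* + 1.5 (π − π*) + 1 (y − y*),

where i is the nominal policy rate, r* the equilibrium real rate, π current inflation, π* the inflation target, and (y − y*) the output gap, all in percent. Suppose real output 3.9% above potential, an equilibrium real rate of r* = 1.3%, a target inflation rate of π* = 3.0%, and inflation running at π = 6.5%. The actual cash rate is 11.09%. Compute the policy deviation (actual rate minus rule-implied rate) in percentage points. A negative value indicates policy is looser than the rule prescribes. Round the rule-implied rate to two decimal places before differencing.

Output 3.9% above potential → (y − y*) = 3.9.
i = 1.3 + 3.0 + 1.5 × (6.5 − 3.0) + 1 × 3.9
   = 1.3 + 3 + 5.25 + 3.9 = 13.45
Deviation = 11.09 − 13.45 = -2.36 pp.

-2.36 pp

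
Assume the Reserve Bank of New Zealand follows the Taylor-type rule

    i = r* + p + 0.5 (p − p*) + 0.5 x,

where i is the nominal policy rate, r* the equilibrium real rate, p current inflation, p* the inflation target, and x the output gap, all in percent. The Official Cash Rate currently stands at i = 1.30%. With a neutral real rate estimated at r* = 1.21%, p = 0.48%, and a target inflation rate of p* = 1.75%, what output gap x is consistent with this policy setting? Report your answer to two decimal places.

0.5 x = 1.30 − 1.21 − 0.48 − 0.5 × (0.48 − 1.75) = 0.245
x = 0.245 / 0.5 = 0.49

0.49%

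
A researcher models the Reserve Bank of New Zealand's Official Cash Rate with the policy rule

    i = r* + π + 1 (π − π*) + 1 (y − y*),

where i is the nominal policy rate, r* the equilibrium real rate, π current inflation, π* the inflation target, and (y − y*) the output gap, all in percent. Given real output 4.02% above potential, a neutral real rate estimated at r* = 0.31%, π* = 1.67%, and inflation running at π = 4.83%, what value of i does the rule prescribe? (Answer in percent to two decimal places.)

12.32%

Output 4.02% above potential → (y − y*) = 4.02.
i = 0.31 + 4.83 + 1 × (4.83 − 1.67) + 1 × 4.02
   = 0.31 + 4.83 + 3.16 + 4.02 = 12.32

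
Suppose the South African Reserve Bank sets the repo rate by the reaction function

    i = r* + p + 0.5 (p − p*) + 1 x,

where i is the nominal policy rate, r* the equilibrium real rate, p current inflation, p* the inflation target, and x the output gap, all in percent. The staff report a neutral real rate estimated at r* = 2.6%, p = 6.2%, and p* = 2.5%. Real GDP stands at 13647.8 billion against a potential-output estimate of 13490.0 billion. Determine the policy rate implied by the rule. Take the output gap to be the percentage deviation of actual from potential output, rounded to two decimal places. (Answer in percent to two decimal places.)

11.82%

Output gap = 100 × (13647.8 − 13490.0) / 13490.0 = 1.17%.
i = 2.60 + 6.20 + 0.5 × (6.20 − 2.50) + 1 × 1.17
   = 2.60 + 6.2 + 1.85 + 1.17 = 11.82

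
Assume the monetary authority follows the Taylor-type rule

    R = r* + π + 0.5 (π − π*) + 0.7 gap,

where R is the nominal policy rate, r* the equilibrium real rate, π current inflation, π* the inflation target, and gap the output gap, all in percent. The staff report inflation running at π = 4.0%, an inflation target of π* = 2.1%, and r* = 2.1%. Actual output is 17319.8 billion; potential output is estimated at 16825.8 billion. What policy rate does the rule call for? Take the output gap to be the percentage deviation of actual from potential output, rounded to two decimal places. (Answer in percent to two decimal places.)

9.11%

Output gap = 100 × (17319.8 − 16825.8) / 16825.8 = 2.94%.
R = 2.10 + 4.00 + 0.5 × (4.00 − 2.10) + 0.7 × 2.94
   = 2.10 + 4 + 0.95 + 2.058 = 9.11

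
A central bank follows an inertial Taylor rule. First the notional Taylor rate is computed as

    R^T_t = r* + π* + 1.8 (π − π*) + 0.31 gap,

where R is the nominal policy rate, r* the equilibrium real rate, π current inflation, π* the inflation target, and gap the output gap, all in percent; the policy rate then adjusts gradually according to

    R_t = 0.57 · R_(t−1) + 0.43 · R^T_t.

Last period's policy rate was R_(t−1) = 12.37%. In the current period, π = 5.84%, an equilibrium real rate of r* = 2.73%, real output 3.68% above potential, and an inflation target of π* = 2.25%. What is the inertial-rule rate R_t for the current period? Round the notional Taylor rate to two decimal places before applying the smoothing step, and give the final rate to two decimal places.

Output 3.68% above potential → gap = 3.68.
R^T_t = 2.73 + 2.25 + 1.8 × (5.84 − 2.25) + 0.31 × 3.68
   = 2.73 + 2.25 + 6.462 + 1.1408 = 12.58
R_t = 0.57 × 12.37 + 0.43 × 12.58 = 7.0509 + 5.4094 = 12.46

12.46%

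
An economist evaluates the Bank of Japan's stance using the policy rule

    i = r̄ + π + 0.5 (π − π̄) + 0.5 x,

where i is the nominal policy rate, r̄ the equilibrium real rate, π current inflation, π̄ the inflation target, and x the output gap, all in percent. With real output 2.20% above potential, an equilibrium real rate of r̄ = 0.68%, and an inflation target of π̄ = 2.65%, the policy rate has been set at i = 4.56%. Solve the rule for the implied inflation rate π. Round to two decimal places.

2.74%

Output 2.20% above potential → x = 2.20.
Collecting π: i = r̄ + (1 + 0.5) π − 0.5 π̄ + 0.5 x
1.5 π = 4.56 − 0.68 + 0.5 × 2.65 − 0.5 × 2.20 = 4.105
π = 4.105 / 1.5 = 2.74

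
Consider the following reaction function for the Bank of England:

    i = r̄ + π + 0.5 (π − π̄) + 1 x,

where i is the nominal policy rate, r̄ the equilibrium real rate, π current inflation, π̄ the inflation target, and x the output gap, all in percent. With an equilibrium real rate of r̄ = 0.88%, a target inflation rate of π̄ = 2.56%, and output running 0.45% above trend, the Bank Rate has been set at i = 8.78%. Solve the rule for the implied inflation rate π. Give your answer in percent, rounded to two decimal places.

5.82%

Output 0.45% above potential → x = 0.45.
Collecting π: i = r̄ + (1 + 0.5) π − 0.5 π̄ + 1 x
1.5 π = 8.78 − 0.88 + 0.5 × 2.56 − 1 × 0.45 = 8.73
π = 8.73 / 1.5 = 5.82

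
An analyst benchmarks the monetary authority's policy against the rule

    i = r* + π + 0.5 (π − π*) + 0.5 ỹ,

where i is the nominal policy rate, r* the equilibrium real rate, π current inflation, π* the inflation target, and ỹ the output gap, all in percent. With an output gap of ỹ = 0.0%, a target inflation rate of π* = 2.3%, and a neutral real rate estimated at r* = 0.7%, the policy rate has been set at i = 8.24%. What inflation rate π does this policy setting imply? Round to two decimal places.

5.79%

Collecting π: i = r* + (1 + 0.5) π − 0.5 π* + 0.5 ỹ
1.5 π = 8.24 − 0.7 + 0.5 × 2.3 − 0.5 × 0.0 = 8.69
π = 8.69 / 1.5 = 5.79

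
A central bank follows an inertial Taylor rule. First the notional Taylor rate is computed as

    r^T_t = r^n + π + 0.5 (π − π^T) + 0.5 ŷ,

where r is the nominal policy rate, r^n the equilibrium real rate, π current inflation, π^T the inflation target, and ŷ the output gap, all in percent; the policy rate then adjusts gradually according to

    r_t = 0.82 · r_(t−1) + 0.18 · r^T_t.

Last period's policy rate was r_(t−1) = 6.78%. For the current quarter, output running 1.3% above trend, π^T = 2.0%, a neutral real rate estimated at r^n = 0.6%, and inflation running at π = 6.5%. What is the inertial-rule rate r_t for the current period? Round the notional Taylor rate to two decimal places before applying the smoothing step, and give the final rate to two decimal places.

7.36%

Output 1.3% above potential → ŷ = 1.3.
r^T_t = 0.6 + 6.5 + 0.5 × (6.5 − 2.0) + 0.5 × 1.3
   = 0.6 + 6.5 + 2.25 + 0.65 = 10.00
r_t = 0.82 × 6.78 + 0.18 × 10.00 = 5.5596 + 1.8 = 7.36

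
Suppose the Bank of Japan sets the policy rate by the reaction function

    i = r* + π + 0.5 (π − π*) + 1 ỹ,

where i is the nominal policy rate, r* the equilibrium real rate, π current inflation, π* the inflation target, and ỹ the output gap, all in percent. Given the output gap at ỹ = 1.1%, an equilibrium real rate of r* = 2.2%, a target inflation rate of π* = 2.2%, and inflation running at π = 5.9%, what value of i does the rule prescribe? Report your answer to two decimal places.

i = 2.2 + 5.9 + 0.5 × (5.9 − 2.2) + 1 × 1.1
   = 2.2 + 5.9 + 1.85 + 1.1 = 11.05

11.05%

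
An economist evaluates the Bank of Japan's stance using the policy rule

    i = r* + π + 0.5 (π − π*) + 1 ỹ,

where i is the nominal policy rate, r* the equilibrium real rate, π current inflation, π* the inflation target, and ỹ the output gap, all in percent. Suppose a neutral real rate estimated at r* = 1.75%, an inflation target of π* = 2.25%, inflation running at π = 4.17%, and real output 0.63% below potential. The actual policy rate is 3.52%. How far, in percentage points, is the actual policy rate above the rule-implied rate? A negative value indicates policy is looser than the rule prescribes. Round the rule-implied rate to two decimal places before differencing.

-2.73 pp

Output 0.63% below potential → ỹ = -0.63.
i = 1.75 + 4.17 + 0.5 × (4.17 − 2.25) + 1 × (-0.63)
   = 1.75 + 4.17 + 0.96 − 0.63 = 6.25
Deviation = 3.52 − 6.25 = -2.73 pp.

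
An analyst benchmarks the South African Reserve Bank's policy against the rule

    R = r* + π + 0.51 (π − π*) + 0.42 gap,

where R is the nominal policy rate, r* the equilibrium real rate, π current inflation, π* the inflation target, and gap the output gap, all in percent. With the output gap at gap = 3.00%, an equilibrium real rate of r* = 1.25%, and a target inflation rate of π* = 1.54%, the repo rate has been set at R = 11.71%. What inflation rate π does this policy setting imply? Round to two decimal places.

6.61%

Collecting π: R = r* + (1 + 0.51) π − 0.51 π* + 0.42 gap
1.51 π = 11.71 − 1.25 + 0.51 × 1.54 − 0.42 × 3.00 = 9.9854
π = 9.9854 / 1.51 = 6.61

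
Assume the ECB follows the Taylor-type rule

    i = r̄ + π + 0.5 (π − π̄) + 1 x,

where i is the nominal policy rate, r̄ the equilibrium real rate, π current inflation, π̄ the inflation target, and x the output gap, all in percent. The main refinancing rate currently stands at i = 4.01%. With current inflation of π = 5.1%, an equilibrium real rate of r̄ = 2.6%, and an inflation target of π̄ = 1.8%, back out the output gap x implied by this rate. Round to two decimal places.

-5.34%

1 x = 4.01 − 2.6 − 5.1 − 0.5 × (5.1 − 1.8) = -5.34
x = -5.34 / 1 = -5.34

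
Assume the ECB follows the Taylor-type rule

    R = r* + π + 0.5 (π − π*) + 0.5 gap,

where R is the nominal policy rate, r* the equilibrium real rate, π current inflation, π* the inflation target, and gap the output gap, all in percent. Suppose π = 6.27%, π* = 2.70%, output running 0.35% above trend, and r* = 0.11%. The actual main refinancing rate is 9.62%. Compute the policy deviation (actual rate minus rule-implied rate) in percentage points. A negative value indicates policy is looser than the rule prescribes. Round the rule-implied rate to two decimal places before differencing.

1.28 pp

Output 0.35% above potential → gap = 0.35.
R = 0.11 + 6.27 + 0.5 × (6.27 − 2.70) + 0.5 × 0.35
   = 0.11 + 6.27 + 1.785 + 0.175 = 8.34
Deviation = 9.62 − 8.34 = 1.28 pp.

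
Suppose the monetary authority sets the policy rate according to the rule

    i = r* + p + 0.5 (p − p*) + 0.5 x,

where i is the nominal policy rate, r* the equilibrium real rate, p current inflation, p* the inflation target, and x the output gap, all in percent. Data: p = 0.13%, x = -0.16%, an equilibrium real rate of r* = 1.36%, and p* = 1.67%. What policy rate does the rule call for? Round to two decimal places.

0.64%

i = 1.36 + 0.13 + 0.5 × (0.13 − 1.67) + 0.5 × (-0.16)
   = 1.36 + 0.13 − 0.77 − 0.08 = 0.64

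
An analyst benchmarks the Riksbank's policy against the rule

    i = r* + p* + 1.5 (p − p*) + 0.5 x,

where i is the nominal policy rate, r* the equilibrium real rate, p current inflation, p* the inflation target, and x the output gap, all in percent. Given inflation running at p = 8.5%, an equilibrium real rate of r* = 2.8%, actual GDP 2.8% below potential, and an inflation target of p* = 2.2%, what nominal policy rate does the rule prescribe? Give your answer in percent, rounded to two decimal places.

13.05%

Output 2.8% below potential → x = -2.8.
i = 2.8 + 2.2 + 1.5 × (8.5 − 2.2) + 0.5 × (-2.8)
   = 2.8 + 2.2 + 9.45 − 1.4 = 13.05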